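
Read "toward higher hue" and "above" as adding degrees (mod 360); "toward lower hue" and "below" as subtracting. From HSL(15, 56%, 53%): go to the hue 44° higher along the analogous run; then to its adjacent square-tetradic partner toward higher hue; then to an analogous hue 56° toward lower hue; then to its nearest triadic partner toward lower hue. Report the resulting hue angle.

333°

+44° (analog 44° ↑): 15 + 44 = 59°
+90° (square ↑): 59 + 90 = 149°
−56° (analog 56° ↓): 149 − 56 = 93°
−120° (triadic ↓): 93 − 120 = -27 → -27 + 360 = 333°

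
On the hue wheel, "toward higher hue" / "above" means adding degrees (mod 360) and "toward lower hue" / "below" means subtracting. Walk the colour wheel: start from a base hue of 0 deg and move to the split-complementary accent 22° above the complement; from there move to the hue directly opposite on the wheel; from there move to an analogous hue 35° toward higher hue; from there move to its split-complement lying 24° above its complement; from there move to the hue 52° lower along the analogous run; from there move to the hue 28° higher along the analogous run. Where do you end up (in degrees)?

237°

0 + 202 = 202°   (split-comp 22° ↑)
202 + 180 = 382 → 382 − 360 = 22°   (complement)
22 + 35 = 57°   (analog 35° ↑)
57 + 204 = 261°   (split-comp 24° ↑)
261 − 52 = 209°   (analog 52° ↓)
209 + 28 = 237°   (analog 28° ↑)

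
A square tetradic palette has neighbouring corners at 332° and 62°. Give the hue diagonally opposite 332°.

A square tetradic scheme places four hues 90° apart; opposite corners are 180° apart.
332 + 180 = 512 → 512 − 360 = 152°

152°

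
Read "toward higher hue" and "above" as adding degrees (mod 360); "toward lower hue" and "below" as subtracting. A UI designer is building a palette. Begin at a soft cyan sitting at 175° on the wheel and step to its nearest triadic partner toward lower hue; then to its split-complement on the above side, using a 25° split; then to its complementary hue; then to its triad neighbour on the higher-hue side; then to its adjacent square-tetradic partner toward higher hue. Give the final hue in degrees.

290°

−120° (triadic ↓): 175 − 120 = 55°
+205° (split-comp 25° ↑): 55 + 205 = 260°
+180° (complement): 260 + 180 = 440 → 440 − 360 = 80°
+120° (triadic ↑): 80 + 120 = 200°
+90° (square ↑): 200 + 90 = 290°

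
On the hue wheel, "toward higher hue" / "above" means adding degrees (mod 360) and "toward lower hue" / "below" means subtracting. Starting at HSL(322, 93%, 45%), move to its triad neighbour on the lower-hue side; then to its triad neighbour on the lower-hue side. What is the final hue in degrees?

82°

triadic ↓ −120°: 322 − 120 = 202°
triadic ↓ −120°: 202 − 120 = 82°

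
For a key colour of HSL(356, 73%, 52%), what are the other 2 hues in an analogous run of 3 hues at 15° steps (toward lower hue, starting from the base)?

356 − 15 = 341°
356 − 30 = 326°

341° and 326°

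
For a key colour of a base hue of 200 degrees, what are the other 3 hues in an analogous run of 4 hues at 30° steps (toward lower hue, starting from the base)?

Analogous hues sit every 30° along the wheel.
200 − 30 = 170°
200 − 60 = 140°
200 − 90 = 110°

170°, 140° and 110°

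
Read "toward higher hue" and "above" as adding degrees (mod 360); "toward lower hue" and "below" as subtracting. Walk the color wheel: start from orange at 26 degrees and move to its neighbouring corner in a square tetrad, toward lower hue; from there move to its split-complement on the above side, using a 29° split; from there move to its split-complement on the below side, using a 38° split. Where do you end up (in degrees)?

26 − 90 = -64 → -64 + 360 = 296°   (square ↓)
296 + 209 = 505 → 505 − 360 = 145°   (split-comp 29° ↑)
145 + 142 = 287°   (split-comp 38° ↓)

287°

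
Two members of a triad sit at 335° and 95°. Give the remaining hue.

215°

A triad spaces three hues 120° apart.
The full set is {95°, 215°, 335°}.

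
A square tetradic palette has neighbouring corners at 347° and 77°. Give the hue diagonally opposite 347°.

A square tetradic scheme places four hues 90° apart; opposite corners are 180° apart.
347 + 180 = 527 → 527 − 360 = 167°

167°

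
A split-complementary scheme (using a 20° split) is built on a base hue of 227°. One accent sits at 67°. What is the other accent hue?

27°

Split-complementary hues sit 20° either side of the complement.
Complement of the base 227°: 227 + 180 = 407 → 407 − 360 = 47°
The given accent 67° is 20° one side of 47°; the other accent sits 20° the other side: 47 − 20 = 27°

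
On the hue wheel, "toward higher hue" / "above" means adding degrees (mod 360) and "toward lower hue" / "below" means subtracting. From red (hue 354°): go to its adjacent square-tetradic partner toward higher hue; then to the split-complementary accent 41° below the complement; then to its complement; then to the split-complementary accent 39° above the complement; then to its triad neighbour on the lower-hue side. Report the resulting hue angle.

square ↑ +90°: 354 + 90 = 444 → 444 − 360 = 84°
split-comp 41° ↓ +139°: 84 + 139 = 223°
complement +180°: 223 + 180 = 403 → 403 − 360 = 43°
split-comp 39° ↑ +219°: 43 + 219 = 262°
triadic ↓ −120°: 262 − 120 = 142°

142°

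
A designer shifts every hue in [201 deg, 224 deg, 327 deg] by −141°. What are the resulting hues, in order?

201 − 141 = 60°
224 − 141 = 83°
327 − 141 = 186°

60°, 83°, 186°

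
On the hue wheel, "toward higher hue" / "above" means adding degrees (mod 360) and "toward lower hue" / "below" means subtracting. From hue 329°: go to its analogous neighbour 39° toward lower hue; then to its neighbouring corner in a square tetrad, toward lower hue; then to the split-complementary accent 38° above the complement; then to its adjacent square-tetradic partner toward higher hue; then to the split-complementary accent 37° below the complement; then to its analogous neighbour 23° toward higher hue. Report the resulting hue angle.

314°

329 − 39 = 290°   (analog 39° ↓)
290 − 90 = 200°   (square ↓)
200 + 218 = 418 → 418 − 360 = 58°   (split-comp 38° ↑)
58 + 90 = 148°   (square ↑)
148 + 143 = 291°   (split-comp 37° ↓)
291 + 23 = 314°   (analog 23° ↑)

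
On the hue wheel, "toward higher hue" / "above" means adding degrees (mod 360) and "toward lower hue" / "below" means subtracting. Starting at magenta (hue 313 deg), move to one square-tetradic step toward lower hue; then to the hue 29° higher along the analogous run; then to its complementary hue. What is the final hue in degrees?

−90° (square ↓): 313 − 90 = 223°
+29° (analog 29° ↑): 223 + 29 = 252°
+180° (complement): 252 + 180 = 432 → 432 − 360 = 72°

72°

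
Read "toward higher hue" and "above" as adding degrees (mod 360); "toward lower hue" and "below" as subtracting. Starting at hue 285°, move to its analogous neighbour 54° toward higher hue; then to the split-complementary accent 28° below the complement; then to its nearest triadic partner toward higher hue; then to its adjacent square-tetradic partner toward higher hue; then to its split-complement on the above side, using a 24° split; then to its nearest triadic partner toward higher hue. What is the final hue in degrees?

305°

analog 54° ↑ +54°: 285 + 54 = 339°
split-comp 28° ↓ +152°: 339 + 152 = 491 → 491 − 360 = 131°
triadic ↑ +120°: 131 + 120 = 251°
square ↑ +90°: 251 + 90 = 341°
split-comp 24° ↑ +204°: 341 + 204 = 545 → 545 − 360 = 185°
triadic ↑ +120°: 185 + 120 = 305°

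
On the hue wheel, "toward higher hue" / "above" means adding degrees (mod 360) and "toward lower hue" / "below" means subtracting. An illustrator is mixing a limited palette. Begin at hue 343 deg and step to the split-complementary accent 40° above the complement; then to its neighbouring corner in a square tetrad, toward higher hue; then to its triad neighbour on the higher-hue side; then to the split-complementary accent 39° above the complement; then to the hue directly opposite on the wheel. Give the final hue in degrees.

92°

+220° (split-comp 40° ↑): 343 + 220 = 563 → 563 − 360 = 203°
+90° (square ↑): 203 + 90 = 293°
+120° (triadic ↑): 293 + 120 = 413 → 413 − 360 = 53°
+219° (split-comp 39° ↑): 53 + 219 = 272°
+180° (complement): 272 + 180 = 452 → 452 − 360 = 92°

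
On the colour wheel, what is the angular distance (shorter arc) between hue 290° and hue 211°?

79°

|290 − 211| = 79.
79 ≤ 180, so the shorter arc is 79°.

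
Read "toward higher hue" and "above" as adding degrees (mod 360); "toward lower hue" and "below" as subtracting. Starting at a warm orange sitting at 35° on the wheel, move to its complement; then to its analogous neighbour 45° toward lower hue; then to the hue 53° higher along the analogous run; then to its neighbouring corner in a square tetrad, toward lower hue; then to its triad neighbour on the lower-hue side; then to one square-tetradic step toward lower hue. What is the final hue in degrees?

35 + 180 = 215°   (complement)
215 − 45 = 170°   (analog 45° ↓)
170 + 53 = 223°   (analog 53° ↑)
223 − 90 = 133°   (square ↓)
133 − 120 = 13°   (triadic ↓)
13 − 90 = -77 → -77 + 360 = 283°   (square ↓)

283°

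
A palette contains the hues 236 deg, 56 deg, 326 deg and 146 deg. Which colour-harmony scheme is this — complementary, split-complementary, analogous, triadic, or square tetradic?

square tetradic

Sort the hues: 56°, 146°, 236°, 326°.
Successive gaps around the wheel: 90°, 90°, 90°, 90°.
Four hues every 90° form a square tetradic scheme.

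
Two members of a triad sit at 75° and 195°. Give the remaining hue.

A triad spaces three hues 120° apart.
The full set is {75°, 195°, 315°}.

315°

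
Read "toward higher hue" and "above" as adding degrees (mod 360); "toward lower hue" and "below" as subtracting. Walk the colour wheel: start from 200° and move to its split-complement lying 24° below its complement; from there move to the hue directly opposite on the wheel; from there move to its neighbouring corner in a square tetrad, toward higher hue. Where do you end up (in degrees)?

266°

+156° (split-comp 24° ↓): 200 + 156 = 356°
+180° (complement): 356 + 180 = 536 → 536 − 360 = 176°
+90° (square ↑): 176 + 90 = 266°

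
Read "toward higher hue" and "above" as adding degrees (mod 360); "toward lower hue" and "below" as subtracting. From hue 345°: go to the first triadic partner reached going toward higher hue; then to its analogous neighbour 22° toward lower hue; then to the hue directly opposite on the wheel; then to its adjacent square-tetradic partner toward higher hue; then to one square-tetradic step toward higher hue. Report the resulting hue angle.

83°

triadic ↑ +120°: 345 + 120 = 465 → 465 − 360 = 105°
analog 22° ↓ −22°: 105 − 22 = 83°
complement +180°: 83 + 180 = 263°
square ↑ +90°: 263 + 90 = 353°
square ↑ +90°: 353 + 90 = 443 → 443 − 360 = 83°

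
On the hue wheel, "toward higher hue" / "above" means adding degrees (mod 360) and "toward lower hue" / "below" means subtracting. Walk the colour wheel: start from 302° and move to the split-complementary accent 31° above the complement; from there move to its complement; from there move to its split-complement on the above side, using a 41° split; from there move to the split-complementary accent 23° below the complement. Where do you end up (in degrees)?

351°

+211° (split-comp 31° ↑): 302 + 211 = 513 → 513 − 360 = 153°
+180° (complement): 153 + 180 = 333°
+221° (split-comp 41° ↑): 333 + 221 = 554 → 554 − 360 = 194°
+157° (split-comp 23° ↓): 194 + 157 = 351°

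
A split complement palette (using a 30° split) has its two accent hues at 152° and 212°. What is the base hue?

The accents sit 30° either side of the complement, so the complement is their short-arc midpoint on the wheel.
Short-arc midpoint of 152° and 212°: 182°.
Base is 180° from the complement: 182 − 180 = 2°

2°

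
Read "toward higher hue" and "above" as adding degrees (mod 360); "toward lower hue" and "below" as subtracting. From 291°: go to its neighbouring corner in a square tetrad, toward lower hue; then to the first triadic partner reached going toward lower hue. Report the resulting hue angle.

square ↓ −90°: 291 − 90 = 201°
triadic ↓ −120°: 201 − 120 = 81°

81°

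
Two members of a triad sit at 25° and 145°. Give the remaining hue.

265°

A triad spaces three hues 120° apart.
The full set is {25°, 145°, 265°}.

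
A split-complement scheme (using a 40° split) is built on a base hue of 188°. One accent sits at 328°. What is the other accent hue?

Split-complementary hues sit 40° either side of the complement.
Complement of the base 188°: 188 + 180 = 368 → 368 − 360 = 8°
The given accent 328° is 40° one side of 8°; the other accent sits 40° the other side: 8 + 40 = 48°

48°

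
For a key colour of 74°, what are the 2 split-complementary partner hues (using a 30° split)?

Split-complementary hues sit 30° either side of the complement.
Complement of 74°: 74 + 180 = 254°
254 − 30 = 224°
254 + 30 = 284°

224° and 284°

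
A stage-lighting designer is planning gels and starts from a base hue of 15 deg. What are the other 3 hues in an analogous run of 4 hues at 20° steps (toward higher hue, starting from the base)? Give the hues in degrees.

35°, 55°, 75°

Analogous hues sit every 20° along the wheel.
15 + 20 = 35°
15 + 40 = 55°
15 + 60 = 75°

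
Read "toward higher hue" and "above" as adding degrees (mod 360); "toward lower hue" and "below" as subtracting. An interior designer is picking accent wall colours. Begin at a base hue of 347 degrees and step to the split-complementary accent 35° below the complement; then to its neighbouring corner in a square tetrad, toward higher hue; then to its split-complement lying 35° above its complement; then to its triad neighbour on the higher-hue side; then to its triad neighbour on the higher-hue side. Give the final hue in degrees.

317°

+145° (split-comp 35° ↓): 347 + 145 = 492 → 492 − 360 = 132°
+90° (square ↑): 132 + 90 = 222°
+215° (split-comp 35° ↑): 222 + 215 = 437 → 437 − 360 = 77°
+120° (triadic ↑): 77 + 120 = 197°
+120° (triadic ↑): 197 + 120 = 317°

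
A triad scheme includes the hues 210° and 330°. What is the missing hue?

A triad places three hues 120° apart.
The full set through 210° is {90°, 210°, 330°}.
Given {210°, 330°}, the missing hue is 90°.

90°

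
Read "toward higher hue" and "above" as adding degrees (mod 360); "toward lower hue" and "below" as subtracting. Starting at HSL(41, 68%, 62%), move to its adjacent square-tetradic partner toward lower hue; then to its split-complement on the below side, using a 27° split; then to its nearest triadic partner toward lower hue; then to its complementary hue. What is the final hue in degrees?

164°

41 − 90 = -49 → -49 + 360 = 311°   (square ↓)
311 + 153 = 464 → 464 − 360 = 104°   (split-comp 27° ↓)
104 − 120 = -16 → -16 + 360 = 344°   (triadic ↓)
344 + 180 = 524 → 524 − 360 = 164°   (complement)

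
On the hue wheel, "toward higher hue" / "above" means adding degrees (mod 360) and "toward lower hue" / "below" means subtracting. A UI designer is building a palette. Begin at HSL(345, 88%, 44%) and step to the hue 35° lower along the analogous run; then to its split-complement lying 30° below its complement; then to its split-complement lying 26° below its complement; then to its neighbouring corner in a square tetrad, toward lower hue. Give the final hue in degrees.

345 − 35 = 310°   (analog 35° ↓)
310 + 150 = 460 → 460 − 360 = 100°   (split-comp 30° ↓)
100 + 154 = 254°   (split-comp 26° ↓)
254 − 90 = 164°   (square ↓)

164°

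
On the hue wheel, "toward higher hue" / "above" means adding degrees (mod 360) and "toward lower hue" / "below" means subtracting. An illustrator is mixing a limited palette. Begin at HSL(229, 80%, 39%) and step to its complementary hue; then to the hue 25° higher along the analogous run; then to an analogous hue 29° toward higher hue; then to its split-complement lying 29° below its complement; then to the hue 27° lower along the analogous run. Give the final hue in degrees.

227°

229 + 180 = 409 → 409 − 360 = 49°   (complement)
49 + 25 = 74°   (analog 25° ↑)
74 + 29 = 103°   (analog 29° ↑)
103 + 151 = 254°   (split-comp 29° ↓)
254 − 27 = 227°   (analog 27° ↓)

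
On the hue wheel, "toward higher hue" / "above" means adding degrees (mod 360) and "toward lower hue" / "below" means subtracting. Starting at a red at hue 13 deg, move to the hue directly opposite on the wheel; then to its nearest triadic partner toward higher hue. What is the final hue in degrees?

+180° (complement): 13 + 180 = 193°
+120° (triadic ↑): 193 + 120 = 313°

313°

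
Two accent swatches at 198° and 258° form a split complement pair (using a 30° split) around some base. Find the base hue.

48°

The accents sit 30° either side of the complement, so the complement is their short-arc midpoint on the wheel.
Short-arc midpoint of 198° and 258°: 228°.
Base is 180° from the complement: 228 − 180 = 48°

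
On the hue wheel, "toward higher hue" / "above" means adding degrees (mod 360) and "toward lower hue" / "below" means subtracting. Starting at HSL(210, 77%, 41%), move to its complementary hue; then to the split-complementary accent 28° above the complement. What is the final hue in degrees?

238°

complement +180°: 210 + 180 = 390 → 390 − 360 = 30°
split-comp 28° ↑ +208°: 30 + 208 = 238°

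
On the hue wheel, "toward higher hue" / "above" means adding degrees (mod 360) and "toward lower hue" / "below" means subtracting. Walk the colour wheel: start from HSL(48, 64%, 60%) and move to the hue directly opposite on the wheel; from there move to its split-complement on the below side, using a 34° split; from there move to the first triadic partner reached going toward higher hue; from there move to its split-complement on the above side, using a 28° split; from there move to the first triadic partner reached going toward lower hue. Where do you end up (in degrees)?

48 + 180 = 228°   (complement)
228 + 146 = 374 → 374 − 360 = 14°   (split-comp 34° ↓)
14 + 120 = 134°   (triadic ↑)
134 + 208 = 342°   (split-comp 28° ↑)
342 − 120 = 222°   (triadic ↓)

222°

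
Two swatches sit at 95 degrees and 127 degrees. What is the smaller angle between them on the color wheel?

32°

|95 − 127| = 32.
32 ≤ 180, so the shorter arc is 32°.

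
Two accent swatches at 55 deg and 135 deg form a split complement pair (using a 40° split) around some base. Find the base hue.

275°

The accents sit 40° either side of the complement, so the complement is their short-arc midpoint on the wheel.
Short-arc midpoint of 55° and 135°: 95°.
Base is 180° from the complement: 95 − 180 = -85 → -85 + 360 = 275°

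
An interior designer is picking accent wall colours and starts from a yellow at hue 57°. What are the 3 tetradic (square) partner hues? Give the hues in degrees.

A square tetradic scheme places four hues every 90°.
57 + 90 = 147°
57 + 180 = 237°
57 + 270 = 327°

147°, 237° and 327°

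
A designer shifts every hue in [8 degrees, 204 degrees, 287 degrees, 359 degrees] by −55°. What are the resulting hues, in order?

313°, 149°, 232°, 304°

8 − 55 = -47 → -47 + 360 = 313°
204 − 55 = 149°
287 − 55 = 232°
359 − 55 = 304°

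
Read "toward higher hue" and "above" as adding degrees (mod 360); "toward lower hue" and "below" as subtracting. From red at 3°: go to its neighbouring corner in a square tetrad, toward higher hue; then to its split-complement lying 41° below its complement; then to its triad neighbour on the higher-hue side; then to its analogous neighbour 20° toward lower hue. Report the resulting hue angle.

332°

+90° (square ↑): 3 + 90 = 93°
+139° (split-comp 41° ↓): 93 + 139 = 232°
+120° (triadic ↑): 232 + 120 = 352°
−20° (analog 20° ↓): 352 − 20 = 332°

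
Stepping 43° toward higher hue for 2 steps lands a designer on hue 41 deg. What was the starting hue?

2 steps of 43° (toward higher hue) give a net shift of +86°.
Start = end − shift: 41 − 86 = -45 → -45 + 360 = 315°

315°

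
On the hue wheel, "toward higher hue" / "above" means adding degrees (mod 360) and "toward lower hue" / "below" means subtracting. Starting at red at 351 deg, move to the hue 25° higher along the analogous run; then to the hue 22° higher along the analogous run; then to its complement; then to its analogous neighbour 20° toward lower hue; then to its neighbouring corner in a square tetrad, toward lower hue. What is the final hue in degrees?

108°

analog 25° ↑ +25°: 351 + 25 = 376 → 376 − 360 = 16°
analog 22° ↑ +22°: 16 + 22 = 38°
complement +180°: 38 + 180 = 218°
analog 20° ↓ −20°: 218 − 20 = 198°
square ↓ −90°: 198 − 90 = 108°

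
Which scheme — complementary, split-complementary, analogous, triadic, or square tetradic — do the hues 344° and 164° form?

complementary

Sort the hues: 164°, 344°.
Successive gaps around the wheel: 180°, 180°.
Two hues 180° apart are complementary.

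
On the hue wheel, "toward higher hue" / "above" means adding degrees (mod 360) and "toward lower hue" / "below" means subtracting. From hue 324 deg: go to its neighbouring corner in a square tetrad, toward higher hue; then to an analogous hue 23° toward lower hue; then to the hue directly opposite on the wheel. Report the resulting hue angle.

211°

square ↑ +90°: 324 + 90 = 414 → 414 − 360 = 54°
analog 23° ↓ −23°: 54 − 23 = 31°
complement +180°: 31 + 180 = 211°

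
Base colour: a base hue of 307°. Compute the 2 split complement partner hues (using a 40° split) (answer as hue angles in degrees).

87° and 167°

Complement of 307°: 307 + 180 = 487 → 487 − 360 = 127°
127 − 40 = 87°
127 + 40 = 167°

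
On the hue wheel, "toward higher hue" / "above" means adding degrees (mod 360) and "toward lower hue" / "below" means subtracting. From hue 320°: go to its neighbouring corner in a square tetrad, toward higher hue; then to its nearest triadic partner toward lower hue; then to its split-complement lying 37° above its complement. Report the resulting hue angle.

320 + 90 = 410 → 410 − 360 = 50°   (square ↑)
50 − 120 = -70 → -70 + 360 = 290°   (triadic ↓)
290 + 217 = 507 → 507 − 360 = 147°   (split-comp 37° ↑)

147°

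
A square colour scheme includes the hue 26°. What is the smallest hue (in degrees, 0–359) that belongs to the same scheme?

A square tetradic scheme places four hues every 90°.
The full set through 26° is {26°, 116°, 206°, 296°}.

26°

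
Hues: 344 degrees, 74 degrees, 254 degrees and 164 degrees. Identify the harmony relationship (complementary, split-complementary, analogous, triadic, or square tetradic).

Sort the hues: 74°, 164°, 254°, 344°.
Successive gaps around the wheel: 90°, 90°, 90°, 90°.
Four hues every 90° form a square tetradic scheme.

square tetradic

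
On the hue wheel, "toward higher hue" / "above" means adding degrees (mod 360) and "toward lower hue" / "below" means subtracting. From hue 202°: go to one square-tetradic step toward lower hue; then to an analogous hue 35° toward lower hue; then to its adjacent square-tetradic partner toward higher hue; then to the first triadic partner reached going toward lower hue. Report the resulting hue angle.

47°

202 − 90 = 112°   (square ↓)
112 − 35 = 77°   (analog 35° ↓)
77 + 90 = 167°   (square ↑)
167 − 120 = 47°   (triadic ↓)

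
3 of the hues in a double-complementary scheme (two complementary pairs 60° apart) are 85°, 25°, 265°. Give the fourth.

A rectangular tetradic uses two complementary pairs 60° apart: offsets 0°, 60°, 180°, 240°.
Among {25°, 85°, 265°}, 265° and 85° are a 180° pair.
The remaining hue 25° needs its own complement: 25 + 180 = 205°

205°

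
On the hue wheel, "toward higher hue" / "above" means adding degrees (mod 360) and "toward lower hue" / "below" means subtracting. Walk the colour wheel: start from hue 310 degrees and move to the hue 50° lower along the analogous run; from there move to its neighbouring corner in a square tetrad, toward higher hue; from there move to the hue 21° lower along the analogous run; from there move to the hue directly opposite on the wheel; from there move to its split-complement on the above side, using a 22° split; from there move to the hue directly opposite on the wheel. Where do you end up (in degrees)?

−50° (analog 50° ↓): 310 − 50 = 260°
+90° (square ↑): 260 + 90 = 350°
−21° (analog 21° ↓): 350 − 21 = 329°
+180° (complement): 329 + 180 = 509 → 509 − 360 = 149°
+202° (split-comp 22° ↑): 149 + 202 = 351°
+180° (complement): 351 + 180 = 531 → 531 − 360 = 171°

171°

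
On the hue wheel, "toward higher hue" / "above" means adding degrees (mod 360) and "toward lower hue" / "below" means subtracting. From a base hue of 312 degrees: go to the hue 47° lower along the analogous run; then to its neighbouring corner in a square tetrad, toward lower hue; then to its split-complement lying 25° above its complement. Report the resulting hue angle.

20°

−47° (analog 47° ↓): 312 − 47 = 265°
−90° (square ↓): 265 − 90 = 175°
+205° (split-comp 25° ↑): 175 + 205 = 380 → 380 − 360 = 20°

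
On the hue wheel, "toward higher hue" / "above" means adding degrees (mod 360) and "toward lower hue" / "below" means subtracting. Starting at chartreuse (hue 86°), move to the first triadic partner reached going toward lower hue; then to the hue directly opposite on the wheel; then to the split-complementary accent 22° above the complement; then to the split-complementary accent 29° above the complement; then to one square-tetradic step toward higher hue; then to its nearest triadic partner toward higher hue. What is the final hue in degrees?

47°

86 − 120 = -34 → -34 + 360 = 326°   (triadic ↓)
326 + 180 = 506 → 506 − 360 = 146°   (complement)
146 + 202 = 348°   (split-comp 22° ↑)
348 + 209 = 557 → 557 − 360 = 197°   (split-comp 29° ↑)
197 + 90 = 287°   (square ↑)
287 + 120 = 407 → 407 − 360 = 47°   (triadic ↑)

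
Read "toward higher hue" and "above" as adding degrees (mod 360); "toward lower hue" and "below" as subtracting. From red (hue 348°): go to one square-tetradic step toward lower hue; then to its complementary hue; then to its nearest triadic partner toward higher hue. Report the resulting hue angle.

−90° (square ↓): 348 − 90 = 258°
+180° (complement): 258 + 180 = 438 → 438 − 360 = 78°
+120° (triadic ↑): 78 + 120 = 198°

198°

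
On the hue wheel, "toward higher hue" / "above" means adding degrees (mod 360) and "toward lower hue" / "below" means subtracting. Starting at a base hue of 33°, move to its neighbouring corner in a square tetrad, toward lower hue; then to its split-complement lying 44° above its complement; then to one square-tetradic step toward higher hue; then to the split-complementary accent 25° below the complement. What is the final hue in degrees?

52°

33 − 90 = -57 → -57 + 360 = 303°   (square ↓)
303 + 224 = 527 → 527 − 360 = 167°   (split-comp 44° ↑)
167 + 90 = 257°   (square ↑)
257 + 155 = 412 → 412 − 360 = 52°   (split-comp 25° ↓)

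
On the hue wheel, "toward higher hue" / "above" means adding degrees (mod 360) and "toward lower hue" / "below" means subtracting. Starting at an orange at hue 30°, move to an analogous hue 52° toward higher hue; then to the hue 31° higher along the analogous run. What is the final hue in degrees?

113°

+52° (analog 52° ↑): 30 + 52 = 82°
+31° (analog 31° ↑): 82 + 31 = 113°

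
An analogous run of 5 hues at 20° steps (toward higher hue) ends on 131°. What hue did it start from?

4 steps of 20° (toward higher hue) give a net shift of +80°.
Start = end − shift: 131 − 80 = 51°

51°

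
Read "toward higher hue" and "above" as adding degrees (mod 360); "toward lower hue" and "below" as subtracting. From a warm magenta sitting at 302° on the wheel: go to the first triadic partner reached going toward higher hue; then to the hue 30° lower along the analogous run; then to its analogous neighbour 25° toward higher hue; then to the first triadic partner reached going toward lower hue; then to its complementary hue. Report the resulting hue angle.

117°

302 + 120 = 422 → 422 − 360 = 62°   (triadic ↑)
62 − 30 = 32°   (analog 30° ↓)
32 + 25 = 57°   (analog 25° ↑)
57 − 120 = -63 → -63 + 360 = 297°   (triadic ↓)
297 + 180 = 477 → 477 − 360 = 117°   (complement)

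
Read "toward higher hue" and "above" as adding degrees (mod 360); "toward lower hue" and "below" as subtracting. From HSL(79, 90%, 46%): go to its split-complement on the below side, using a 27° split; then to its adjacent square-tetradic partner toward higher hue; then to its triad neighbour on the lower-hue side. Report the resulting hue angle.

202°

79 + 153 = 232°   (split-comp 27° ↓)
232 + 90 = 322°   (square ↑)
322 − 120 = 202°   (triadic ↓)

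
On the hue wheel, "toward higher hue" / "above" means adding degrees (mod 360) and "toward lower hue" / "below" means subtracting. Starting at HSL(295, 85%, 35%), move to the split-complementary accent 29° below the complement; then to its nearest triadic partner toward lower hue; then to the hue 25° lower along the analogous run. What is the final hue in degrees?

301°

295 + 151 = 446 → 446 − 360 = 86°   (split-comp 29° ↓)
86 − 120 = -34 → -34 + 360 = 326°   (triadic ↓)
326 − 25 = 301°   (analog 25° ↓)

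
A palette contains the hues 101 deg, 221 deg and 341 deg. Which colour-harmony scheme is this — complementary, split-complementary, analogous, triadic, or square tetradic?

triadic

Sort the hues: 101°, 221°, 341°.
Successive gaps around the wheel: 120°, 120°, 120°.
Three hues equally spaced 120° apart form a triad.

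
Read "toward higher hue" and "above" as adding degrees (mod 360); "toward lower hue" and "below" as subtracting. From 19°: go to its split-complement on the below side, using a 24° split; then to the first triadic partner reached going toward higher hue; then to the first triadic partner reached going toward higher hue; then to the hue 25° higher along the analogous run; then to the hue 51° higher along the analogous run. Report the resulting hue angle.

19 + 156 = 175°   (split-comp 24° ↓)
175 + 120 = 295°   (triadic ↑)
295 + 120 = 415 → 415 − 360 = 55°   (triadic ↑)
55 + 25 = 80°   (analog 25° ↑)
80 + 51 = 131°   (analog 51° ↑)

131°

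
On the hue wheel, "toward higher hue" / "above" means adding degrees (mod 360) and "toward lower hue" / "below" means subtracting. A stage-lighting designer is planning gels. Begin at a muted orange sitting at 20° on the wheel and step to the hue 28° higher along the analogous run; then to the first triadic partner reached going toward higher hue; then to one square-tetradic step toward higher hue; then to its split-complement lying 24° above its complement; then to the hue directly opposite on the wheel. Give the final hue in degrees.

20 + 28 = 48°   (analog 28° ↑)
48 + 120 = 168°   (triadic ↑)
168 + 90 = 258°   (square ↑)
258 + 204 = 462 → 462 − 360 = 102°   (split-comp 24° ↑)
102 + 180 = 282°   (complement)

282°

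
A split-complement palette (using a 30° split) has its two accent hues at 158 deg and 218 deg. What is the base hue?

The accents sit 30° either side of the complement, so the complement is their short-arc midpoint on the wheel.
Short-arc midpoint of 158° and 218°: 188°.
Base is 180° from the complement: 188 − 180 = 8°

8°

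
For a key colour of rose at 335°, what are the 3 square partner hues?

65°, 155° and 245°

A square tetradic scheme places four hues every 90°.
335 + 90 = 425 → 425 − 360 = 65°
335 + 180 = 515 → 515 − 360 = 155°
335 + 270 = 605 → 605 − 360 = 245°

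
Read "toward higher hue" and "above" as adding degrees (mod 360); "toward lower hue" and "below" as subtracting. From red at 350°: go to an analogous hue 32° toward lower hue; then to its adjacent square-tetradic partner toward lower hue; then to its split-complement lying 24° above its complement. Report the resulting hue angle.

72°

350 − 32 = 318°   (analog 32° ↓)
318 − 90 = 228°   (square ↓)
228 + 204 = 432 → 432 − 360 = 72°   (split-comp 24° ↑)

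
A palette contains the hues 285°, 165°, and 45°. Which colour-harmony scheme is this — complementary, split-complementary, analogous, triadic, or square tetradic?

Sort the hues: 45°, 165°, 285°.
Successive gaps around the wheel: 120°, 120°, 120°.
Three hues equally spaced 120° apart form a triad.

triadic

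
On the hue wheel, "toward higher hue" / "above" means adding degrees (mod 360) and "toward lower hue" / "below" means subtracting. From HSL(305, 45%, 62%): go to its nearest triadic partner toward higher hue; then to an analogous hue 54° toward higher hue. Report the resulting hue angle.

119°

+120° (triadic ↑): 305 + 120 = 425 → 425 − 360 = 65°
+54° (analog 54° ↑): 65 + 54 = 119°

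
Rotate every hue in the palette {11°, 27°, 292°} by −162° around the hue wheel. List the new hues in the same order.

209°, 225°, 130°

11 − 162 = -151 → -151 + 360 = 209°
27 − 162 = -135 → -135 + 360 = 225°
292 − 162 = 130°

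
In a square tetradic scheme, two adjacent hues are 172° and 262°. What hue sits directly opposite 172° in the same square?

A square tetradic scheme places four hues 90° apart; opposite corners are 180° apart.
172 + 180 = 352°

352°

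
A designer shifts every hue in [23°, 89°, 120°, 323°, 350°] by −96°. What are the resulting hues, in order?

23 − 96 = -73 → -73 + 360 = 287°
89 − 96 = -7 → -7 + 360 = 353°
120 − 96 = 24°
323 − 96 = 227°
350 − 96 = 254°

287°, 353°, 24°, 227°, 254°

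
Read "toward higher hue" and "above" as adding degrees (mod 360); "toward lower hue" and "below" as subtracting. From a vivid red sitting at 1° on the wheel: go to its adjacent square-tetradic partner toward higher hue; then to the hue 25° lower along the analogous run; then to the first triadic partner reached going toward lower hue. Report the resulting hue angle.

306°

+90° (square ↑): 1 + 90 = 91°
−25° (analog 25° ↓): 91 − 25 = 66°
−120° (triadic ↓): 66 − 120 = -54 → -54 + 360 = 306°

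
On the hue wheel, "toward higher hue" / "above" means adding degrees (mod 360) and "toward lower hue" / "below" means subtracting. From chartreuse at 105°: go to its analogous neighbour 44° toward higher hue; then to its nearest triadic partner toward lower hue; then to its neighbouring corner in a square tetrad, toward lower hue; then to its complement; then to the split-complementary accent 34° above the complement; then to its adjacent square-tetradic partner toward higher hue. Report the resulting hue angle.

+44° (analog 44° ↑): 105 + 44 = 149°
−120° (triadic ↓): 149 − 120 = 29°
−90° (square ↓): 29 − 90 = -61 → -61 + 360 = 299°
+180° (complement): 299 + 180 = 479 → 479 − 360 = 119°
+214° (split-comp 34° ↑): 119 + 214 = 333°
+90° (square ↑): 333 + 90 = 423 → 423 − 360 = 63°

63°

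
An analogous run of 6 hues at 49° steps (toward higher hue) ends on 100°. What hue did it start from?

5 steps of 49° (toward higher hue) give a net shift of +245°.
Start = end − shift: 100 − 245 = -145 → -145 + 360 = 215°

215°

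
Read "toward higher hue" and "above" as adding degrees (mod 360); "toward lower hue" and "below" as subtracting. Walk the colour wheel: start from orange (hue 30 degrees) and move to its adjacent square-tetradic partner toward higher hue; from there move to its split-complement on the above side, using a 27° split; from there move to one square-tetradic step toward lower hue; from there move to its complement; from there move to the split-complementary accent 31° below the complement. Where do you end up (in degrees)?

square ↑ +90°: 30 + 90 = 120°
split-comp 27° ↑ +207°: 120 + 207 = 327°
square ↓ −90°: 327 − 90 = 237°
complement +180°: 237 + 180 = 417 → 417 − 360 = 57°
split-comp 31° ↓ +149°: 57 + 149 = 206°

206°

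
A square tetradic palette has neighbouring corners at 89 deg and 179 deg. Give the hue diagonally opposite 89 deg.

269°

A square tetradic scheme places four hues 90° apart; opposite corners are 180° apart.
89 + 180 = 269°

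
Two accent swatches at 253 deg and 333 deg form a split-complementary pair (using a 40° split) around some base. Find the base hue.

113°

The accents sit 40° either side of the complement, so the complement is their short-arc midpoint on the wheel.
Short-arc midpoint of 253° and 333°: 293°.
Base is 180° from the complement: 293 − 180 = 113°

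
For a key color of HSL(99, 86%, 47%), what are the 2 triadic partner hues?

A triad places three hues 120° apart.
99 + 120 = 219°
99 + 240 = 339°

219° and 339°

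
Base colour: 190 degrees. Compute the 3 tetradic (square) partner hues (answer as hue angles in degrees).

190 + 90 = 280°
190 + 180 = 370 → 370 − 360 = 10°
190 + 270 = 460 → 460 − 360 = 100°

280°, 10° and 100°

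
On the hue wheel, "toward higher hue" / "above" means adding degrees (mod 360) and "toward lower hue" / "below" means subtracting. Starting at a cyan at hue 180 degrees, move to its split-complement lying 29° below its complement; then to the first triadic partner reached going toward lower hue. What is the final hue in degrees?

211°

+151° (split-comp 29° ↓): 180 + 151 = 331°
−120° (triadic ↓): 331 − 120 = 211°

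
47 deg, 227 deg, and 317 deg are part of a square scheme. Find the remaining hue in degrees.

137°

A square tetradic scheme places four hues every 90°.
The full set through 47° is {47°, 137°, 227°, 317°}.
Given {47°, 227°, 317°}, the missing hue is 137°.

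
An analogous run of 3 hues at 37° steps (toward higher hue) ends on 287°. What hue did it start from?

2 steps of 37° (toward higher hue) give a net shift of +74°.
Start = end − shift: 287 − 74 = 213°

213°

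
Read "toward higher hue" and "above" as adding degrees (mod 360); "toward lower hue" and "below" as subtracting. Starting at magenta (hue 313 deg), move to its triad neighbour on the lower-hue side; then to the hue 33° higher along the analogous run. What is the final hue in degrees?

226°

−120° (triadic ↓): 313 − 120 = 193°
+33° (analog 33° ↑): 193 + 33 = 226°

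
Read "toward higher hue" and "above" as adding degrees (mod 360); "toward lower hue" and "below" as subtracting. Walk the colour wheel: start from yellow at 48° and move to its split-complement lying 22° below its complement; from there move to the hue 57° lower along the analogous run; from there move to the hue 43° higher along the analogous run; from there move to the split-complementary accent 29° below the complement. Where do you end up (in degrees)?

48 + 158 = 206°   (split-comp 22° ↓)
206 − 57 = 149°   (analog 57° ↓)
149 + 43 = 192°   (analog 43° ↑)
192 + 151 = 343°   (split-comp 29° ↓)

343°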